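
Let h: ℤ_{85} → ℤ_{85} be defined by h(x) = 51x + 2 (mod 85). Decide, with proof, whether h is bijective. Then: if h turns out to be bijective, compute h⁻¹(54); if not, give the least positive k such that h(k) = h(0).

We have gcd(51, 85) = 17 > 1. Taking a = 0 and b = 5: h(0) = 2 and h(5) = 51·5 + 2 = 257 ≡ 2 (mod 85).
So h(0) = h(5) while 0 ≠ 5, so h is not injective, hence not bijective.
Since h is not bijective, we find the least positive k with h(k) = h(0): this means 51k ≡ 0 (mod 85), i.e. 85 ∣ 51k. Since gcd(51, 85) = 17, dividing through by 17 this holds exactly when 5 ∣ 3k, and as gcd(3, 5) = 1, exactly when 5 ∣ k.
The smallest positive such k is 5.

5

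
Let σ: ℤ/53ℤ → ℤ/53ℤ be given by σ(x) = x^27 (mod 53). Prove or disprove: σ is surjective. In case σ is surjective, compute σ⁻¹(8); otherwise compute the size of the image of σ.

45

Since 53 is prime, the nonzero elements of ℤ/53ℤ form a cyclic group of order 52.
As gcd(27, 52) = 1, raising to the 27th power is a bijection on this group: if a^27 ≡ b^27 then (ab^{−1})^27 = 1, and the only element of order dividing gcd(27, 52) = 1 is 1, so a = b.
With σ(0) = 0 this makes σ injective on all of ℤ/53ℤ, hence bijective (finite equal-size domain and codomain). In particular σ is surjective.
Since σ is surjective, we find the preimage of 8. The inverse of x ↦ x^27 on (ℤ/53ℤ)^× is x ↦ x^27, because 27·27 = 729 = 14·52 + 1 ≡ 1 (mod 52) and x^{52} = 1 for x ≠ 0 (Fermat). So σ⁻¹(8) = 8^27 mod 53.
Repeated squaring mod 53: 8^1 ≡ 8, 8^2 ≡ 8² = 64 ≡ 11, 8^4 ≡ 11² = 121 ≡ 15, 8^8 ≡ 15² = 225 ≡ 13, 8^16 ≡ 13² = 169 ≡ 10. Since 27 = 16 + 8 + 2 + 1, 8^27 ≡ 10·13·11·8: 10·13 = 130 ≡ 24, then 24·11 = 264 ≡ 52, then 52·8 = 416 ≡ 45. So 8^27 ≡ 45 (mod 53).
Hence σ⁻¹(8) = 45.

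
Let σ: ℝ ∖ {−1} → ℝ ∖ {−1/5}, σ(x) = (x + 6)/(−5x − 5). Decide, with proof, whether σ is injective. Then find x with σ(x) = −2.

Suppose σ(u) = σ(v). Cross-multiplying: (u + 6)(−5v − 5) = (v + 6)(−5u − 5).
Expanding both sides and cancelling the symmetric terms leaves 25·(u − v) = 0. Since 25 ≠ 0, u = v. Hence σ is injective.
Solving σ(x) = −2: cross-multiplying gives x + 6 = −2(−5x − 5), which rearranges to −9x = 4, so x = −4/9.

-4/9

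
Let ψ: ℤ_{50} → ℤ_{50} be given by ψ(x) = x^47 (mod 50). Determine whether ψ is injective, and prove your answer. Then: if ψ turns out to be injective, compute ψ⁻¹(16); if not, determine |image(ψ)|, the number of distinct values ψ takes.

42

ψ(0) = 0^47 = 0.
ψ(10): Repeated squaring mod 50: 10^1 ≡ 10, 10^2 ≡ 10² = 100 ≡ 0, 10^4 ≡ 0² = 0, 10^8 ≡ 0² = 0, 10^16 ≡ 0² = 0, 10^32 ≡ 0² = 0. Since 47 = 32 + 8 + 4 + 2 + 1, 10^47 ≡ 0·0·0·0·10: 0·0 = 0, then 0·0 = 0, then 0·0 = 0, then 0·10 = 0. So 10^47 ≡ 0 (mod 50).
So ψ(0) = ψ(10) = 0 while 0 ≠ 10, hence ψ is not injective.
Since ψ is not injective, we determine |image(ψ)|. Computing x^47 mod 50 for each x (by repeated squaring, reducing mod 50 at every step), the values ψ(0), ψ(1), …, ψ(49) are: 0, 1, 28, 37, 34, 25, 36, 43, 2, 19, 0, 21, 8, 17, 4, 25, 6, 23, 32, 39, 0, 41, 38, 47, 24, 25, 26, 3, 12, 9, 0, 11, 18, 27, 44, 25, 46, 33, 42, 29, 0, 31, 48, 7, 14, 25, 16, 13, 22, 49.
The distinct values are {0, 1, 2, 3, 4, 6, 7, 8, 9, 11, 12, 13, 14, 16, 17, 18, 19, 21, 22, 23, 24, 25, 26, 27, 28, 29, 31, 32, 33, 34, 36, 37, 38, 39, 41, 42, 43, 44, 46, 47, 48, 49}; there are 42 of them.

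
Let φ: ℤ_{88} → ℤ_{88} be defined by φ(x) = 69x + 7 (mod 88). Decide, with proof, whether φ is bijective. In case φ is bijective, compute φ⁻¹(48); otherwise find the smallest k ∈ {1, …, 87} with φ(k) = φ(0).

21

If φ(x_1) = φ(x_2), then 69x_1 ≡ 69x_2 (mod 88). Because gcd(69, 88) = 1, we may cancel 69 to get x_1 ≡ x_2 (mod 88).
We now compute 69⁻¹ mod 88 explicitly. Euclid's algorithm: 88 = 1·69 + 19, 69 = 3·19 + 12, 19 = 1·12 + 7, 12 = 1·7 + 5, 7 = 1·5 + 2, 5 = 2·2 + 1; back-substituting gives 1 = 37·69 − 29·88, so 69⁻¹ ≡ 37 (mod 88).
Then y ↦ 37(y − 7) is a two-sided inverse to φ, so every y ∈ ℤ_{88} has a preimage.
So φ is bijective.
Since φ is bijective, we find φ⁻¹(48): we need 69x ≡ 48 − 7 ≡ 41 (mod 88). Using 69⁻¹ = 37: x ≡ 37·41 = 1517 = 17·88 + 21, so x = 21.
Check: φ(21) = 69·21 + 7 = 1456 = 16·88 + 48 ≡ 48 (mod 88).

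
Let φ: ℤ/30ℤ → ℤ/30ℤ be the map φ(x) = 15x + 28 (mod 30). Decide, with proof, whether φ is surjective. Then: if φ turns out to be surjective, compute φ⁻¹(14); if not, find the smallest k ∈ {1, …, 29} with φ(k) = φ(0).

Since gcd(15, 30) = 15, we have 15x ≡ 0 (mod 15) for all x, so φ(x) ≡ 13 (mod 15).
But 0 ≢ 13 (mod 15), so 0 ∈ ℤ/30ℤ has no preimage. Therefore φ is not surjective.
Since φ is not surjective, we find the least positive k with φ(k) = φ(0): this means 15k ≡ 0 (mod 30), i.e. 30 ∣ 15k. Since gcd(15, 30) = 15, dividing through by 15 this holds exactly when 2 ∣ k.
The smallest positive such k is 2.

2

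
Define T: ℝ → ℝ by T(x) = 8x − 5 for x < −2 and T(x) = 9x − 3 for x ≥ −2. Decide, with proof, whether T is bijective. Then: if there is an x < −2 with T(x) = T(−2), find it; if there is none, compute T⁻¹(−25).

Both pieces are strictly increasing (slopes 8 and 9), so each is injective on its own interval.
The left piece maps (−∞, −2) onto (−∞, −21); the right piece maps [−2, ∞) onto [−21, ∞).
Since −21 = −21, the images partition ℝ: T is injective and surjective, hence bijective.
Because the two images are disjoint, no x < −2 has T(x) = T(−2), so we compute T⁻¹(−25): −25 lies in (−∞, −21), so solve 8x − 5 = −25: x = (−25 + 5)/8 = −5/2.

-5/2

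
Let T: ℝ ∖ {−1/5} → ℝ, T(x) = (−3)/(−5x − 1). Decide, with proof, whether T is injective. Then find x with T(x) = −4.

Suppose T(a) = T(b). Cross-multiplying: (−3)(−5b − 1) = (−3)(−5a − 1).
Expanding both sides and cancelling the symmetric terms leaves −15·(a − b) = 0. Since −15 ≠ 0, a = b. Thus T is injective.
Solving T(x) = −4: cross-multiplying gives −3 = −4(−5x − 1), which rearranges to −20x = 7, so x = −7/20.

-7/20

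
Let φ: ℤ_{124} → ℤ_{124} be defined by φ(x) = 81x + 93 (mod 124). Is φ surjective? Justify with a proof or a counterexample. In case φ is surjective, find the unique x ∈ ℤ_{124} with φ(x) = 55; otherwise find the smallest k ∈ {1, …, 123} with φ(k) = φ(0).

Since gcd(81, 124) = 1, 81 is invertible modulo 124. Euclid's algorithm: 124 = 1·81 + 43, 81 = 1·43 + 38, 43 = 1·38 + 5, 38 = 7·5 + 3, 5 = 1·3 + 2, 3 = 1·2 + 1; back-substituting gives 1 = 49·81 − 32·124, so 81⁻¹ ≡ 49 (mod 124).
For any y ∈ ℤ_{124}, x = 49(y − 93) mod 124 satisfies φ(x) = 81·49(y − 93) + 93 ≡ y (since 81·49 ≡ 1 mod 124). So every y has a preimage.
So φ is surjective.
Since φ is surjective, we compute φ⁻¹(55): solve 81x + 93 ≡ 55 (mod 124), i.e. 81x ≡ 86 (mod 124).
Multiplying by 81⁻¹ = 49 gives x ≡ 49·86 = 4214 = 33·124 + 122 ≡ 122 (mod 124).
Check: φ(122) = 81·122 + 93 = 9975 = 80·124 + 55 ≡ 55 (mod 124).

122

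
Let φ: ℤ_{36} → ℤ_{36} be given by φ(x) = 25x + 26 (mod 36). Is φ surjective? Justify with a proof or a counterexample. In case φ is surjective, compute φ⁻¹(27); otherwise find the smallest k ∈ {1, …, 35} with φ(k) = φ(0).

13

By definition, surjectivity means every element of the codomain has a preimage under φ.
Since gcd(25, 36) = 1, 25 is invertible modulo 36. Euclid's algorithm: 36 = 1·25 + 11, 25 = 2·11 + 3, 11 = 3·3 + 2, 3 = 1·2 + 1; back-substituting gives 1 = 13·25 − 9·36, so 25⁻¹ ≡ 13 (mod 36).
For any y ∈ ℤ_{36}, x = 13(y − 26) mod 36 satisfies φ(x) = 25·13(y − 26) + 26 ≡ y (since 25·13 ≡ 1 mod 36). So every y has a preimage.
Thus φ is surjective.
Since φ is surjective, we compute φ⁻¹(27): solve 25x + 26 ≡ 27 (mod 36), i.e. 25x ≡ 1 (mod 36).
Multiplying by 25⁻¹ = 13 gives x ≡ 13·1 = 13 ≡ 13 (mod 36).
Check: φ(13) = 25·13 + 26 = 351 = 9·36 + 27 ≡ 27 (mod 36).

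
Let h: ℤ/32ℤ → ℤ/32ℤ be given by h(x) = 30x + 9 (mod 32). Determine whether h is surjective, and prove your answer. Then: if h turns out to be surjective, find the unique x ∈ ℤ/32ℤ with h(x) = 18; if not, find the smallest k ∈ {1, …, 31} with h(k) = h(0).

Since gcd(30, 32) = 2, we have 30x ≡ 0 (mod 2) for all x, so h(x) ≡ 1 (mod 2).
But 0 ≢ 1 (mod 2), so 0 ∈ ℤ/32ℤ has no preimage. So h is not surjective.
Since h is not surjective, we find the least positive k with h(k) = h(0): this means 30k ≡ 0 (mod 32), i.e. 32 ∣ 30k. Since gcd(30, 32) = 2, dividing through by 2 this holds exactly when 16 ∣ 15k, and as gcd(15, 16) = 1, exactly when 16 ∣ k.
The smallest positive such k is 16.

16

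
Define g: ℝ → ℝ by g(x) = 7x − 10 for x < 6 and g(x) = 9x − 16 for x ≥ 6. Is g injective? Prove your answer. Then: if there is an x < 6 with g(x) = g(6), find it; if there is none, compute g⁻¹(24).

Both pieces are strictly increasing (slopes 7 and 9), so each is injective on its own interval.
The left piece maps (−∞, 6) onto (−∞, 32); the right piece maps [6, ∞) onto [38, ∞).
These images are disjoint, so no value is attained by both pieces. Therefore g is injective.
Because the two images are disjoint, no x < 6 has g(x) = g(6), so we compute g⁻¹(24): 24 lies in (−∞, 32), so solve 7x − 10 = 24: x = (24 + 10)/7 = 34/7.

34/7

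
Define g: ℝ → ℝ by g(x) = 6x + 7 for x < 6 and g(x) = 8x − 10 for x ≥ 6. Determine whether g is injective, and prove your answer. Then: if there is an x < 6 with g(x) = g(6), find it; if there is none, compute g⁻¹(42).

Both pieces are strictly increasing (slopes 6 and 8), so each is injective on its own interval.
The left piece maps (−∞, 6) onto (−∞, 43); the right piece maps [6, ∞) onto [38, ∞).
These images overlap. In particular g(6) = 38 (right piece), and solving 6x + 7 = 38 on the left piece gives x = 31/6 < 6.
So g(31/6) = g(6) with 31/6 ≠ 6, and g is not injective. This x = 31/6 is the requested value below 6.

31/6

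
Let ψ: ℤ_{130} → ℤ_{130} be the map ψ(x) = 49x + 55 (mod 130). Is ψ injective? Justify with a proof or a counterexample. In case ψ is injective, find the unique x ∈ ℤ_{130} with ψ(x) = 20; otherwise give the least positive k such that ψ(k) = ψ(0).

55

Recall that ψ is injective when ψ(a) = ψ(b) forces a = b.
Suppose ψ(a) = ψ(b) in ℤ_{130}. Then 49a + 55 ≡ 49b + 55 (mod 130), hence 49(a − b) ≡ 0 (mod 130).
Since gcd(49, 130) = 1, 49 is invertible modulo 130, thus a − b ≡ 0 (mod 130), i.e. a = b.
So ψ is injective.
We now compute 49⁻¹ mod 130 explicitly. Euclid's algorithm: 130 = 2·49 + 32, 49 = 1·32 + 17, 32 = 1·17 + 15, 17 = 1·15 + 2, 15 = 7·2 + 1; back-substituting gives 1 = 69·49 − 26·130, so 49⁻¹ ≡ 69 (mod 130).
Since ψ is injective, we find ψ⁻¹(20): we need 49x ≡ 20 − 55 ≡ 95 (mod 130). Using 49⁻¹ = 69: x ≡ 69·95 = 6555 = 50·130 + 55, so x = 55.
Check: ψ(55) = 49·55 + 55 = 2750 = 21·130 + 20 ≡ 20 (mod 130).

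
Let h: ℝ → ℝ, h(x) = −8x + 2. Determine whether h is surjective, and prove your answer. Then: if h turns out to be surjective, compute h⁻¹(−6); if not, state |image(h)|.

Recall: surjectivity means every element of the codomain has a preimage under h.
For any y ∈ ℝ, x = (y − 2)/(−8) satisfies h(x) = y.
Therefore h is surjective.
Since h is surjective, we compute h⁻¹(−6) = (−6 − 2)/(−8) = 1.

1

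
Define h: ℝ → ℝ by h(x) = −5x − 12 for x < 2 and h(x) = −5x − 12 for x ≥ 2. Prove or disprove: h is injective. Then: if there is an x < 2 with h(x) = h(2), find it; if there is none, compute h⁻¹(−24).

12/5

Both pieces are strictly decreasing (slopes −5 and −5), so each is injective on its own interval.
The left piece maps (−∞, 2) onto (−22, ∞); the right piece maps [2, ∞) onto (−∞, −22].
These images are disjoint, so no value is attained by both pieces. Hence h is injective.
Because the two images are disjoint, no x < 2 has h(x) = h(2), so we compute h⁻¹(−24): −24 lies in (−∞, −22], so solve −5x − 12 = −24: x = (−24 + 12)/(−5) = 12/5.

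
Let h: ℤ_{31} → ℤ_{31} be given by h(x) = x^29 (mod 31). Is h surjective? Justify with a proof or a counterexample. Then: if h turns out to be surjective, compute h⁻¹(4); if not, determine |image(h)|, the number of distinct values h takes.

8

Since 31 is prime, the nonzero elements of ℤ_{31} form a cyclic group of order 30.
As gcd(29, 30) = 1, raising to the 29th power is a bijection on this group: if a^29 ≡ b^29 then (ab^{−1})^29 = 1, and the only element of order dividing gcd(29, 30) = 1 is 1, so a = b.
With h(0) = 0 this makes h injective on all of ℤ_{31}, hence bijective (finite equal-size domain and codomain). In particular h is surjective.
Since h is surjective, we find the preimage of 4. The inverse of x ↦ x^29 on (ℤ_{31})^× is x ↦ x^29, because 29·29 = 841 = 28·30 + 1 ≡ 1 (mod 30) and x^{30} = 1 for x ≠ 0 (Fermat). So h⁻¹(4) = 4^29 mod 31.
Repeated squaring mod 31: 4^1 ≡ 4, 4^2 ≡ 4² = 16, 4^4 ≡ 16² = 256 ≡ 8, 4^8 ≡ 8² = 64 ≡ 2, 4^16 ≡ 2² = 4. Since 29 = 16 + 8 + 4 + 1, 4^29 ≡ 4·2·8·4: 4·2 = 8, then 8·8 = 64 ≡ 2, then 2·4 = 8. So 4^29 ≡ 8 (mod 31).
Hence h⁻¹(4) = 8.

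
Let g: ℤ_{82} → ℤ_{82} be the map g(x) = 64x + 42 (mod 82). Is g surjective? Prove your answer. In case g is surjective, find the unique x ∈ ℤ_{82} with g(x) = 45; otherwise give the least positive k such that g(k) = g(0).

Since gcd(64, 82) = 2, we have 64x ≡ 0 (mod 2) for all x, so g(x) ≡ 0 (mod 2).
But 1 ≢ 0 (mod 2), so 1 ∈ ℤ_{82} has no preimage. Hence g is not surjective.
Since g is not surjective, we find the least positive k with g(k) = g(0): this means 64k ≡ 0 (mod 82), i.e. 82 ∣ 64k. Since gcd(64, 82) = 2, dividing through by 2 this holds exactly when 41 ∣ 32k, and as gcd(32, 41) = 1, exactly when 41 ∣ k.
The smallest positive such k is 41.

41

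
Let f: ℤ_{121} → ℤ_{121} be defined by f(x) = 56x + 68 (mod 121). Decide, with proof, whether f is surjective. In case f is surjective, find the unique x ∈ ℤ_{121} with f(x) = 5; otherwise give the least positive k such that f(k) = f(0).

Since gcd(56, 121) = 1, 56 is invertible modulo 121. Euclid's algorithm: 121 = 2·56 + 9, 56 = 6·9 + 2, 9 = 4·2 + 1; back-substituting gives 1 = 67·56 − 31·121, so 56⁻¹ ≡ 67 (mod 121).
Then y ↦ 67(y − 68) is a two-sided inverse to f, so every y ∈ ℤ_{121} has a preimage.
So f is surjective.
Since f is surjective, we find f⁻¹(5): we need 56x ≡ 5 − 68 ≡ 58 (mod 121). Using 56⁻¹ = 67: x ≡ 67·58 = 3886 = 32·121 + 14, so x = 14.
Check: f(14) = 56·14 + 68 = 852 = 7·121 + 5 ≡ 5 (mod 121).

14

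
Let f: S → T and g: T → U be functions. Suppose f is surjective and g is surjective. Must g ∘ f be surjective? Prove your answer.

Let c ∈ U. Since g is surjective, there is b ∈ T with g(b) = c. Since f is surjective, there is a ∈ S with f(a) = b.
Then (g ∘ f)(a) = g(b) = c. Hence g ∘ f is surjective.

surjective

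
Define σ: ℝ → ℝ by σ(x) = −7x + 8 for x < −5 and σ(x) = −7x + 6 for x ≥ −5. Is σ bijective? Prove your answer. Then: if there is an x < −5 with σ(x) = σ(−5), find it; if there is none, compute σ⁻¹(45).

Both pieces are strictly decreasing (slopes −7 and −7), so each is injective on its own interval.
The left piece maps (−∞, −5) onto (43, ∞); the right piece maps [−5, ∞) onto (−∞, 41].
The images leave a gap (43 has no preimage), so σ is not surjective, hence not bijective.
Because the two images are disjoint, no x < −5 has σ(x) = σ(−5), so we compute σ⁻¹(45): 45 lies in (43, ∞), so solve −7x + 8 = 45: x = (45 − 8)/(−7) = −37/7.

-37/7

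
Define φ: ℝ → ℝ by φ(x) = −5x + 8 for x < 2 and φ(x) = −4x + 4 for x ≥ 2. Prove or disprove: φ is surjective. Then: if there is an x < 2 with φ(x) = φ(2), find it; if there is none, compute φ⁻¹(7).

Both pieces are strictly decreasing (slopes −5 and −4), so each is injective on its own interval.
The left piece maps (−∞, 2) onto (−2, ∞); the right piece maps [2, ∞) onto (−∞, −4].
The union (−2, ∞) ∪ (−∞, −4] omits the interval between −2 and −4; in particular −2 has no preimage. So φ is not surjective.
Because the two images are disjoint, no x < 2 has φ(x) = φ(2), so we compute φ⁻¹(7): 7 lies in (−2, ∞), so solve −5x + 8 = 7: x = (7 − 8)/(−5) = 1/5.

1/5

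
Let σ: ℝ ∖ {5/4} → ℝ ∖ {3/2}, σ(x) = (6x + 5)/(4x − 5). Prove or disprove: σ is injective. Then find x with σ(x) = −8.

35/38

Suppose σ(s) = σ(t). Cross-multiplying: (6s + 5)(4t − 5) = (6t + 5)(4s − 5).
Expanding both sides and cancelling the symmetric terms leaves −50·(s − t) = 0. Since −50 ≠ 0, s = t. Therefore σ is injective.
Solving σ(x) = −8: cross-multiplying gives 6x + 5 = −8(4x − 5), which rearranges to 38x = 35, so x = 35/38.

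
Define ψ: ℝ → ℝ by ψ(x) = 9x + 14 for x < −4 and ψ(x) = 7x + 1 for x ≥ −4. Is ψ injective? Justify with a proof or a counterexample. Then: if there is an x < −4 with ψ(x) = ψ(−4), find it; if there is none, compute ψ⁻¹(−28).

-41/9

Both pieces are strictly increasing (slopes 9 and 7), so each is injective on its own interval.
The left piece maps (−∞, −4) onto (−∞, −22); the right piece maps [−4, ∞) onto [−27, ∞).
These images overlap. In particular ψ(−4) = −27 (right piece), and solving 9x + 14 = −27 on the left piece gives x = −41/9 < −4.
So ψ(−41/9) = ψ(−4) with −41/9 ≠ −4, and ψ is not injective. This x = −41/9 is the requested value below −4.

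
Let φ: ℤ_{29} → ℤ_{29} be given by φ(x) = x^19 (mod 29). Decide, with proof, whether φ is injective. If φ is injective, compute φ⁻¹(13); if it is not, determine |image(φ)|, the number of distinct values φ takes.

22

Since 29 is prime, the nonzero elements of ℤ_{29} form a cyclic group of order 28.
As gcd(19, 28) = 1, raising to the 19th power is a bijection on this group: if u^19 ≡ v^19 then (uv^{−1})^19 = 1, and the only element of order dividing gcd(19, 28) = 1 is 1, so u = v.
With φ(0) = 0 this makes φ injective on all of ℤ_{29}, hence bijective (finite equal-size domain and codomain). In particular φ is injective.
Since φ is injective, we find the preimage of 13. The inverse of x ↦ x^19 on (ℤ_{29})^× is x ↦ x^3, because 19·3 = 57 = 2·28 + 1 ≡ 1 (mod 28) and x^{28} = 1 for x ≠ 0 (Fermat). So φ⁻¹(13) = 13^3 mod 29.
Repeated squaring mod 29: 13^1 ≡ 13, 13^2 ≡ 13² = 169 ≡ 24. Since 3 = 2 + 1, 13^3 ≡ 24·13: 24·13 = 312 ≡ 22. So 13^3 ≡ 22 (mod 29).
Hence φ⁻¹(13) = 22.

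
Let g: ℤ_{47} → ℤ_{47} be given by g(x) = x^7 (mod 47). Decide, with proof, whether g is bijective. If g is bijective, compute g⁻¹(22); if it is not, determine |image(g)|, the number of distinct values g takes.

Since 47 is prime, the nonzero elements of ℤ_{47} form a cyclic group of order 46.
As gcd(7, 46) = 1, raising to the 7th power is a bijection on this group: if u^7 ≡ v^7 then (uv^{−1})^7 = 1, and the only element of order dividing gcd(7, 46) = 1 is 1, so u = v.
With g(0) = 0 this makes g injective on all of ℤ_{47}, hence bijective (finite equal-size domain and codomain). In particular g is bijective.
Since g is bijective, we find the preimage of 22. The inverse of x ↦ x^7 on (ℤ_{47})^× is x ↦ x^33, because 7·33 = 231 = 5·46 + 1 ≡ 1 (mod 46) and x^{46} = 1 for x ≠ 0 (Fermat). So g⁻¹(22) = 22^33 mod 47.
Repeated squaring mod 47: 22^1 ≡ 22, 22^2 ≡ 22² = 484 ≡ 14, 22^4 ≡ 14² = 196 ≡ 8, 22^8 ≡ 8² = 64 ≡ 17, 22^16 ≡ 17² = 289 ≡ 7, 22^32 ≡ 7² = 49 ≡ 2. Since 33 = 32 + 1, 22^33 ≡ 2·22: 2·22 = 44. So 22^33 ≡ 44 (mod 47).
Hence g⁻¹(22) = 44.

44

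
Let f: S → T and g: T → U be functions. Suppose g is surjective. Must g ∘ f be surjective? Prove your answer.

not surjective

No. Take S = {1}, T = U = {1, 2, 3, 4}, f(1) = 1, and g = identity (surjective).
Then (g ∘ f)(1) = 1, and 4 ∈ U has no preimage under g ∘ f, so g ∘ f is not surjective.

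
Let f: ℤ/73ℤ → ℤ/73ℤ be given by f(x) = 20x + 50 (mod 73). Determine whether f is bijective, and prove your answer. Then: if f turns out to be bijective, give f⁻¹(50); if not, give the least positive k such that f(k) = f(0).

0

By definition, f is injective if f(a) = f(b) implies a = b.
If f(a) = f(b), then 20a ≡ 20b (mod 73). Because gcd(20, 73) = 1, we may cancel 20 to get a ≡ b (mod 73).
We now compute 20⁻¹ mod 73 explicitly. Euclid's algorithm: 73 = 3·20 + 13, 20 = 1·13 + 7, 13 = 1·7 + 6, 7 = 1·6 + 1; back-substituting gives 1 = 11·20 − 3·73, so 20⁻¹ ≡ 11 (mod 73).
Then y ↦ 11(y − 50) is a two-sided inverse to f, so every y ∈ ℤ/73ℤ has a preimage.
Therefore f is bijective.
Since f is bijective, we compute f⁻¹(50): solve 20x + 50 ≡ 50 (mod 73), i.e. 20x ≡ 0 (mod 73).
Multiplying by 20⁻¹ = 11 gives x ≡ 11·0 = 0 ≡ 0 (mod 73).
Check: f(0) = 20·0 + 50 = 50 ≡ 50 (mod 73).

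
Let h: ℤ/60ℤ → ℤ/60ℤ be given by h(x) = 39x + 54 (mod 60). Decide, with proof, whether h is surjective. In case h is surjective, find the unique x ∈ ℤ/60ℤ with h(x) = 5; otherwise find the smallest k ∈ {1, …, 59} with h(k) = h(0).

Recall that surjectivity means every element of the codomain has a preimage under h.
Since gcd(39, 60) = 3, we have 39x ≡ 0 (mod 3) for all x, so h(x) ≡ 0 (mod 3).
But 1 ≢ 0 (mod 3), so 1 ∈ ℤ/60ℤ has no preimage. So h is not surjective.
Since h is not surjective, we find the least positive k with h(k) = h(0): this means 39k ≡ 0 (mod 60), i.e. 60 ∣ 39k. Since gcd(39, 60) = 3, dividing through by 3 this holds exactly when 20 ∣ 13k, and as gcd(13, 20) = 1, exactly when 20 ∣ k.
The smallest positive such k is 20.

20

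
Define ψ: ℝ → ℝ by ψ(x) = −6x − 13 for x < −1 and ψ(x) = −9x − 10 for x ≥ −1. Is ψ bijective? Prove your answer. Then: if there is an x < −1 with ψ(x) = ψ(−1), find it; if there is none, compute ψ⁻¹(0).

Both pieces are strictly decreasing (slopes −6 and −9), so each is injective on its own interval.
The left piece maps (−∞, −1) onto (−7, ∞); the right piece maps [−1, ∞) onto (−∞, −1].
These images overlap. In particular ψ(−1) = −1 (right piece), and solving −6x − 13 = −1 on the left piece gives x = −2 < −1.
So ψ(−2) = ψ(−1) with −2 ≠ −1, and ψ is not injective, hence not bijective. This x = −2 is the requested value below −1.

-2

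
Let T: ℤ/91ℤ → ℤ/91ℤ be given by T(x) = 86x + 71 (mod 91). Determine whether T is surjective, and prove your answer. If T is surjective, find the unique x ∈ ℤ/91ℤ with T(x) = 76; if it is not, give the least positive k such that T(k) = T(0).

By definition, surjectivity means every element of the codomain has a preimage under T.
Since gcd(86, 91) = 1, 86 is invertible modulo 91. Euclid's algorithm: 91 = 1·86 + 5, 86 = 17·5 + 1; back-substituting gives 1 = 18·86 − 17·91, so 86⁻¹ ≡ 18 (mod 91).
Then y ↦ 18(y − 71) is a two-sided inverse to T, so every y ∈ ℤ/91ℤ has a preimage.
Hence T is surjective.
Since T is surjective, we compute T⁻¹(76): solve 86x + 71 ≡ 76 (mod 91), i.e. 86x ≡ 5 (mod 91).
Multiplying by 86⁻¹ = 18 gives x ≡ 18·5 = 90 ≡ 90 (mod 91).
Check: T(90) = 86·90 + 71 = 7811 = 85·91 + 76 ≡ 76 (mod 91).

90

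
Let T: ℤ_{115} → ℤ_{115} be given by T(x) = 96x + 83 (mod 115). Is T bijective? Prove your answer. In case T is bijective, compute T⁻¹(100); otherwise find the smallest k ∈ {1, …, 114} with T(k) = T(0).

102

Suppose T(x_1) = T(x_2) in ℤ_{115}. Then 96x_1 + 83 ≡ 96x_2 + 83 (mod 115), therefore 96(x_1 − x_2) ≡ 0 (mod 115).
Since gcd(96, 115) = 1, 96 is invertible modulo 115, so x_1 − x_2 ≡ 0 (mod 115), i.e. x_1 = x_2.
We now compute 96⁻¹ mod 115 explicitly. Euclid's algorithm: 115 = 1·96 + 19, 96 = 5·19 + 1; back-substituting gives 1 = 6·96 − 5·115, so 96⁻¹ ≡ 6 (mod 115).
For any y ∈ ℤ_{115}, x = 6(y − 83) mod 115 satisfies T(x) = 96·6(y − 83) + 83 ≡ y (since 96·6 ≡ 1 mod 115). So every y has a preimage.
Hence T is bijective.
Since T is bijective, we compute T⁻¹(100): solve 96x + 83 ≡ 100 (mod 115), i.e. 96x ≡ 17 (mod 115).
Multiplying by 96⁻¹ = 6 gives x ≡ 6·17 = 102 ≡ 102 (mod 115).
Check: T(102) = 96·102 + 83 = 9875 = 85·115 + 100 ≡ 100 (mod 115).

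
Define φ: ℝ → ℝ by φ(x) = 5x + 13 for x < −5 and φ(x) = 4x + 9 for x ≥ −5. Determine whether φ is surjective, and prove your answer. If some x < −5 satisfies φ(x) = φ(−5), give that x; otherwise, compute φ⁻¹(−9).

Both pieces are strictly increasing (slopes 5 and 4), so each is injective on its own interval.
The left piece maps (−∞, −5) onto (−∞, −12); the right piece maps [−5, ∞) onto [−11, ∞).
The union (−∞, −12) ∪ [−11, ∞) omits the interval between −12 and −11; in particular −12 has no preimage. So φ is not surjective.
Because the two images are disjoint, no x < −5 has φ(x) = φ(−5), so we compute φ⁻¹(−9): −9 lies in [−11, ∞), so solve 4x + 9 = −9: x = (−9 − 9)/4 = −9/2.

-9/2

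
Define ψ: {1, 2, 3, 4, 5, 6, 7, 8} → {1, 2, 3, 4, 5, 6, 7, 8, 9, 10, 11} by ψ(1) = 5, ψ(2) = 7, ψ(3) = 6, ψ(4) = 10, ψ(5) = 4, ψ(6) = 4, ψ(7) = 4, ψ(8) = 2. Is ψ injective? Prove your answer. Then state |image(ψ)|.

ψ(5) = 4 = ψ(6) with 5 ≠ 6, so ψ is not injective.
The image of ψ is {2, 4, 5, 6, 7, 10}, which has 6 elements.

6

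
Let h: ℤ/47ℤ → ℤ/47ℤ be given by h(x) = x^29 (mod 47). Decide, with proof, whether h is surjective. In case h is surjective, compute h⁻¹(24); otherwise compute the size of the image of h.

Since 47 is prime, the nonzero elements of ℤ/47ℤ form a cyclic group of order 46.
As gcd(29, 46) = 1, raising to the 29th power is a bijection on this group: if u^29 ≡ v^29 then (uv^{−1})^29 = 1, and the only element of order dividing gcd(29, 46) = 1 is 1, so u = v.
With h(0) = 0 this makes h injective on all of ℤ/47ℤ, hence bijective (finite equal-size domain and codomain). In particular h is surjective.
Since h is surjective, we find the preimage of 24. The inverse of x ↦ x^29 on (ℤ/47ℤ)^× is x ↦ x^27, because 29·27 = 783 = 17·46 + 1 ≡ 1 (mod 46) and x^{46} = 1 for x ≠ 0 (Fermat). So h⁻¹(24) = 24^27 mod 47.
Repeated squaring mod 47: 24^1 ≡ 24, 24^2 ≡ 24² = 576 ≡ 12, 24^4 ≡ 12² = 144 ≡ 3, 24^8 ≡ 3² = 9, 24^16 ≡ 9² = 81 ≡ 34. Since 27 = 16 + 8 + 2 + 1, 24^27 ≡ 34·9·12·24: 34·9 = 306 ≡ 24, then 24·12 = 288 ≡ 6, then 6·24 = 144 ≡ 3. So 24^27 ≡ 3 (mod 47).
Hence h⁻¹(24) = 3.

3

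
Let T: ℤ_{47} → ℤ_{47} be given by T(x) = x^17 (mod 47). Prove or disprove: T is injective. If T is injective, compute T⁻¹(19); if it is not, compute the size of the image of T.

33

Since 47 is prime, the nonzero elements of ℤ_{47} form a cyclic group of order 46.
As gcd(17, 46) = 1, raising to the 17th power is a bijection on this group: if a^17 ≡ b^17 then (ab^{−1})^17 = 1, and the only element of order dividing gcd(17, 46) = 1 is 1, so a = b.
With T(0) = 0 this makes T injective on all of ℤ_{47}, hence bijective (finite equal-size domain and codomain). In particular T is injective.
Since T is injective, we find the preimage of 19. The inverse of x ↦ x^17 on (ℤ_{47})^× is x ↦ x^19, because 17·19 = 323 = 7·46 + 1 ≡ 1 (mod 46) and x^{46} = 1 for x ≠ 0 (Fermat). So T⁻¹(19) = 19^19 mod 47.
Repeated squaring mod 47: 19^1 ≡ 19, 19^2 ≡ 19² = 361 ≡ 32, 19^4 ≡ 32² = 1024 ≡ 37, 19^8 ≡ 37² = 1369 ≡ 6, 19^16 ≡ 6² = 36. Since 19 = 16 + 2 + 1, 19^19 ≡ 36·32·19: 36·32 = 1152 ≡ 24, then 24·19 = 456 ≡ 33. So 19^19 ≡ 33 (mod 47).
Hence T⁻¹(19) = 33.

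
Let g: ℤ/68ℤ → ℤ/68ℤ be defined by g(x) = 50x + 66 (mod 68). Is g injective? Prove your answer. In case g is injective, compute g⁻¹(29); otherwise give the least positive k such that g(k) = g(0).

We have gcd(50, 68) = 2 > 1. Taking s = 0 and t = 34: g(0) = 66 and g(34) = 50·34 + 66 = 1766 ≡ 66 (mod 68).
So g(0) = g(34) while 0 ≠ 34, so g is not injective.
Since g is not injective, we find the least positive k with g(k) = g(0): this means 50k ≡ 0 (mod 68), i.e. 68 ∣ 50k. Since gcd(50, 68) = 2, dividing through by 2 this holds exactly when 34 ∣ 25k, and as gcd(25, 34) = 1, exactly when 34 ∣ k.
The smallest positive such k is 34.

34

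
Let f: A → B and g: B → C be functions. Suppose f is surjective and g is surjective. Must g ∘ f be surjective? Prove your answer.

surjective

Let c ∈ C. Since g is surjective, there is b ∈ B with g(b) = c. Since f is surjective, there is a ∈ A with f(a) = b.
Then (g ∘ f)(a) = g(b) = c. Therefore g ∘ f is surjective.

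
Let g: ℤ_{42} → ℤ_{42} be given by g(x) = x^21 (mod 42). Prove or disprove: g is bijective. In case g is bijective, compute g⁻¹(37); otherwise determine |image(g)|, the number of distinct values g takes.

g(2): Repeated squaring mod 42: 2^1 ≡ 2, 2^2 ≡ 2² = 4, 2^4 ≡ 4² = 16, 2^8 ≡ 16² = 256 ≡ 4, 2^16 ≡ 4² = 16. Since 21 = 16 + 4 + 1, 2^21 ≡ 16·16·2: 16·16 = 256 ≡ 4, then 4·2 = 8. So 2^21 ≡ 8 (mod 42).
g(8): Repeated squaring mod 42: 8^1 ≡ 8, 8^2 ≡ 8² = 64 ≡ 22, 8^4 ≡ 22² = 484 ≡ 22, 8^8 ≡ 22² = 484 ≡ 22, 8^16 ≡ 22² = 484 ≡ 22. Since 21 = 16 + 4 + 1, 8^21 ≡ 22·22·8: 22·22 = 484 ≡ 22, then 22·8 = 176 ≡ 8. So 8^21 ≡ 8 (mod 42).
So g(2) = g(8) = 8 while 2 ≠ 8, hence g is not injective, hence not bijective.
Since g is not bijective, we determine |image(g)|. Computing x^21 mod 42 for each x (by repeated squaring, reducing mod 42 at every step), the values g(0), g(1), …, g(41) are: 0, 1, 8, 27, 22, 41, 6, 7, 8, 15, 34, 29, 6, 13, 14, 15, 22, 41, 36, 13, 20, 21, 22, 29, 6, 1, 20, 27, 28, 29, 36, 13, 8, 27, 34, 35, 36, 1, 20, 15, 34, 41.
The distinct values are {0, 1, 6, 7, 8, 13, 14, 15, 20, 21, 22, 27, 28, 29, 34, 35, 36, 41}; there are 18 of them.

18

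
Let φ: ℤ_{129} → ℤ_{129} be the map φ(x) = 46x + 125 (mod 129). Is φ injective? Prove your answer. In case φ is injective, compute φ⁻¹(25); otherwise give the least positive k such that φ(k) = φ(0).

Suppose φ(a) = φ(b) in ℤ_{129}. Then 46a + 125 ≡ 46b + 125 (mod 129), therefore 46(a − b) ≡ 0 (mod 129).
Since gcd(46, 129) = 1, 46 is invertible modulo 129, so a − b ≡ 0 (mod 129), i.e. a = b.
Therefore φ is injective.
We now compute 46⁻¹ mod 129 explicitly. Euclid's algorithm: 129 = 2·46 + 37, 46 = 1·37 + 9, 37 = 4·9 + 1; back-substituting gives 1 = 115·46 − 41·129, so 46⁻¹ ≡ 115 (mod 129).
Since φ is injective, we find φ⁻¹(25): we need 46x ≡ 25 − 125 ≡ 29 (mod 129). Using 46⁻¹ = 115: x ≡ 115·29 = 3335 = 25·129 + 110, so x = 110.
Check: φ(110) = 46·110 + 125 = 5185 = 40·129 + 25 ≡ 25 (mod 129).

110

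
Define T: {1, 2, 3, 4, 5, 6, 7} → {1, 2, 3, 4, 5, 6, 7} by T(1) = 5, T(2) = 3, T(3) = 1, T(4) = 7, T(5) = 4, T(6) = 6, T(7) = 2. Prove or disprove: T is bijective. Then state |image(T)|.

7

The values 5, 3, 1, 7, 4, 6, 2 are a permutation of {1, 2, 3, 4, 5, 6, 7}: each element appears exactly once.
So T is injective and surjective, hence bijective.
The image of T is {1, 2, 3, 4, 5, 6, 7}, which has 7 elements.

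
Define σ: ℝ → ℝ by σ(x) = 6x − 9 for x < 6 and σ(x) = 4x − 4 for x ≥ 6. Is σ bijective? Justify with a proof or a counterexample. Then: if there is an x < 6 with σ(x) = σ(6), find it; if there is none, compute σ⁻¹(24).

29/6

Both pieces are strictly increasing (slopes 6 and 4), so each is injective on its own interval.
The left piece maps (−∞, 6) onto (−∞, 27); the right piece maps [6, ∞) onto [20, ∞).
These images overlap. In particular σ(6) = 20 (right piece), and solving 6x − 9 = 20 on the left piece gives x = 29/6 < 6.
So σ(29/6) = σ(6) with 29/6 ≠ 6, and σ is not injective, hence not bijective. This x = 29/6 is the requested value below 6.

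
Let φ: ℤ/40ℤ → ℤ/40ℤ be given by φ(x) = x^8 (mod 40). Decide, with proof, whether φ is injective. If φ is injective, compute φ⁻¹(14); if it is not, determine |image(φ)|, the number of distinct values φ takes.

4

φ(1) = 1^8 = 1.
φ(3): Repeated squaring mod 40: 3^1 ≡ 3, 3^2 ≡ 3² = 9, 3^4 ≡ 9² = 81 ≡ 1, 3^8 ≡ 1² = 1. So 3^8 ≡ 1 (mod 40).
So φ(1) = φ(3) = 1 while 1 ≠ 3, thus φ is not injective.
Since φ is not injective, we determine |image(φ)|. Computing x^8 mod 40 for each x (by repeated squaring, reducing mod 40 at every step), the values φ(0), φ(1), …, φ(39) are: 0, 1, 16, 1, 16, 25, 16, 1, 16, 1, 0, 1, 16, 1, 16, 25, 16, 1, 16, 1, 0, 1, 16, 1, 16, 25, 16, 1, 16, 1, 0, 1, 16, 1, 16, 25, 16, 1, 16, 1.
The distinct values are {0, 1, 16, 25}; there are 4 of them.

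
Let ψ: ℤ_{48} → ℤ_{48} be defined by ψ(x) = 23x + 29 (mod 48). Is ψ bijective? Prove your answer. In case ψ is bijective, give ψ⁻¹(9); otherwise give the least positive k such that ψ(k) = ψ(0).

Recall: injectivity means: for all a, b in the domain, ψ(a) = ψ(b) implies a = b.
If ψ(a) = ψ(b), then 23a ≡ 23b (mod 48). Because gcd(23, 48) = 1, we may cancel 23 to get a ≡ b (mod 48).
We now compute 23⁻¹ mod 48 explicitly. Euclid's algorithm: 48 = 2·23 + 2, 23 = 11·2 + 1; back-substituting gives 1 = 23·23 − 11·48, so 23⁻¹ ≡ 23 (mod 48).
For any y ∈ ℤ_{48}, x = 23(y − 29) mod 48 satisfies ψ(x) = 23·23(y − 29) + 29 ≡ y (since 23·23 ≡ 1 mod 48). So every y has a preimage.
So ψ is bijective.
Since ψ is bijective, we find ψ⁻¹(9): we need 23x ≡ 9 − 29 ≡ 28 (mod 48). Using 23⁻¹ = 23: x ≡ 23·28 = 644 = 13·48 + 20, so x = 20.
Check: ψ(20) = 23·20 + 29 = 489 = 10·48 + 9 ≡ 9 (mod 48).

20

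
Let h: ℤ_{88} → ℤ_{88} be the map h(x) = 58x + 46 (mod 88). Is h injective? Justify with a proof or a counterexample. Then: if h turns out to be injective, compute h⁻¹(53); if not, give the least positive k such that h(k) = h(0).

44

We have gcd(58, 88) = 2 > 1. Taking s = 0 and t = 44: h(0) = 46 and h(44) = 58·44 + 46 = 2598 ≡ 46 (mod 88).
So h(0) = h(44) while 0 ≠ 44, so h is not injective.
Since h is not injective, we find the least positive k with h(k) = h(0): this means 58k ≡ 0 (mod 88), i.e. 88 ∣ 58k. Since gcd(58, 88) = 2, dividing through by 2 this holds exactly when 44 ∣ 29k, and as gcd(29, 44) = 1, exactly when 44 ∣ k.
The smallest positive such k is 44.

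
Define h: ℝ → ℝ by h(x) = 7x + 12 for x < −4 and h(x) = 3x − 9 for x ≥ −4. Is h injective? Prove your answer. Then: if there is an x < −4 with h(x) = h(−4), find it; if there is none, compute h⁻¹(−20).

Both pieces are strictly increasing (slopes 7 and 3), so each is injective on its own interval.
The left piece maps (−∞, −4) onto (−∞, −16); the right piece maps [−4, ∞) onto [−21, ∞).
These images overlap. In particular h(−4) = −21 (right piece), and solving 7x + 12 = −21 on the left piece gives x = −33/7 < −4.
So h(−33/7) = h(−4) with −33/7 ≠ −4, and h is not injective. This x = −33/7 is the requested value below −4.

-33/7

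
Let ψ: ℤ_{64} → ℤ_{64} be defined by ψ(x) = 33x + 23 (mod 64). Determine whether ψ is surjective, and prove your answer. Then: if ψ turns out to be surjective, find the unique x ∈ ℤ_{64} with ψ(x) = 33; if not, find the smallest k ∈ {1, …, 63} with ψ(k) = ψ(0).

10

Since gcd(33, 64) = 1, 33 is invertible modulo 64. Euclid's algorithm: 64 = 1·33 + 31, 33 = 1·31 + 2, 31 = 15·2 + 1; back-substituting gives 1 = 33·33 − 17·64, so 33⁻¹ ≡ 33 (mod 64).
For any y ∈ ℤ_{64}, x = 33(y − 23) mod 64 satisfies ψ(x) = 33·33(y − 23) + 23 ≡ y (since 33·33 ≡ 1 mod 64). So every y has a preimage.
Hence ψ is surjective.
Since ψ is surjective, we compute ψ⁻¹(33): solve 33x + 23 ≡ 33 (mod 64), i.e. 33x ≡ 10 (mod 64).
Multiplying by 33⁻¹ = 33 gives x ≡ 33·10 = 330 = 5·64 + 10 ≡ 10 (mod 64).
Check: ψ(10) = 33·10 + 23 = 353 = 5·64 + 33 ≡ 33 (mod 64).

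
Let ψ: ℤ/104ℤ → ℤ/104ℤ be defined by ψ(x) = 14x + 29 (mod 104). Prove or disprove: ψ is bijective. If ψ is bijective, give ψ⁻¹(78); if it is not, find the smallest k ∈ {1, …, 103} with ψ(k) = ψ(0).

We have gcd(14, 104) = 2 > 1. Taking s = 0 and t = 52: ψ(0) = 29 and ψ(52) = 14·52 + 29 = 757 ≡ 29 (mod 104).
So ψ(0) = ψ(52) while 0 ≠ 52, hence ψ is not injective, hence not bijective.
Since ψ is not bijective, we find the least positive k with ψ(k) = ψ(0): this means 14k ≡ 0 (mod 104), i.e. 104 ∣ 14k. Since gcd(14, 104) = 2, dividing through by 2 this holds exactly when 52 ∣ 7k, and as gcd(7, 52) = 1, exactly when 52 ∣ k.
The smallest positive such k is 52.

52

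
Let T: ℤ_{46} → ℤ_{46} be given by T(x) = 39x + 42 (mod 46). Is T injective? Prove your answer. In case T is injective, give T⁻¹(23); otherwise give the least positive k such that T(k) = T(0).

Recall that T is injective if T(a) = T(b) implies a = b.
Suppose T(a) = T(b) in ℤ_{46}. Then 39a + 42 ≡ 39b + 42 (mod 46), therefore 39(a − b) ≡ 0 (mod 46).
Since gcd(39, 46) = 1, 39 is invertible modulo 46, thus a − b ≡ 0 (mod 46), i.e. a = b.
Therefore T is injective.
We now compute 39⁻¹ mod 46 explicitly. Euclid's algorithm: 46 = 1·39 + 7, 39 = 5·7 + 4, 7 = 1·4 + 3, 4 = 1·3 + 1; back-substituting gives 1 = 13·39 − 11·46, so 39⁻¹ ≡ 13 (mod 46).
Since T is injective, we find T⁻¹(23): we need 39x ≡ 23 − 42 ≡ 27 (mod 46). Using 39⁻¹ = 13: x ≡ 13·27 = 351 = 7·46 + 29, so x = 29.
Check: T(29) = 39·29 + 42 = 1173 = 25·46 + 23 ≡ 23 (mod 46).

29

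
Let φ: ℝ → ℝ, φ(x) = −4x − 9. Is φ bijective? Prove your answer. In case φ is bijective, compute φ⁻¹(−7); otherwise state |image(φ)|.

-1/2

Suppose φ(s) = φ(t). Then −4s − 9 = −4t − 9, thus −4s = −4t, thus s = t.
For any y ∈ ℝ, x = (y + 9)/(−4) satisfies φ(x) = y.
Thus φ is bijective.
Since φ is bijective, we compute φ⁻¹(−7) = (−7 + 9)/(−4) = −1/2.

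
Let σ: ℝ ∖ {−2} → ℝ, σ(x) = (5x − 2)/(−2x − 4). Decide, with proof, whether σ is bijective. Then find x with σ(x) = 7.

If σ(x) = −5/2, cross-multiplying gives −2(5x − 2) = 5(−2x − 4), which simplifies to 4 = −20 — false.  So −5/2 has no preimage and σ is not surjective.
So σ is not bijective.
Solving σ(x) = 7: cross-multiplying gives 5x − 2 = 7(−2x − 4), which rearranges to 19x = −26, so x = −26/19.

-26/19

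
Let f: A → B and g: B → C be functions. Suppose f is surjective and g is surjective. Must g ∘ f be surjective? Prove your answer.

surjective

Let c ∈ C. Since g is surjective, there is b ∈ B with g(b) = c. Since f is surjective, there is a ∈ A with f(a) = b.
Then (g ∘ f)(a) = g(b) = c. So g ∘ f is surjective.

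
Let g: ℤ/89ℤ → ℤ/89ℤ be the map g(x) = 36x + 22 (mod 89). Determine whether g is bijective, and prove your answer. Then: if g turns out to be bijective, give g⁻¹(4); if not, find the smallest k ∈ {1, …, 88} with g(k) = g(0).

If g(u) = g(v), then 36u ≡ 36v (mod 89). Because gcd(36, 89) = 1, we may cancel 36 to get u ≡ v (mod 89).
We now compute 36⁻¹ mod 89 explicitly. Euclid's algorithm: 89 = 2·36 + 17, 36 = 2·17 + 2, 17 = 8·2 + 1; back-substituting gives 1 = 47·36 − 19·89, so 36⁻¹ ≡ 47 (mod 89).
For any y ∈ ℤ/89ℤ, x = 47(y − 22) mod 89 satisfies g(x) = 36·47(y − 22) + 22 ≡ y (since 36·47 ≡ 1 mod 89). So every y has a preimage.
Therefore g is bijective.
Since g is bijective, we find g⁻¹(4): we need 36x ≡ 4 − 22 ≡ 71 (mod 89). Using 36⁻¹ = 47: x ≡ 47·71 = 3337 = 37·89 + 44, so x = 44.
Check: g(44) = 36·44 + 22 = 1606 = 18·89 + 4 ≡ 4 (mod 89).

44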